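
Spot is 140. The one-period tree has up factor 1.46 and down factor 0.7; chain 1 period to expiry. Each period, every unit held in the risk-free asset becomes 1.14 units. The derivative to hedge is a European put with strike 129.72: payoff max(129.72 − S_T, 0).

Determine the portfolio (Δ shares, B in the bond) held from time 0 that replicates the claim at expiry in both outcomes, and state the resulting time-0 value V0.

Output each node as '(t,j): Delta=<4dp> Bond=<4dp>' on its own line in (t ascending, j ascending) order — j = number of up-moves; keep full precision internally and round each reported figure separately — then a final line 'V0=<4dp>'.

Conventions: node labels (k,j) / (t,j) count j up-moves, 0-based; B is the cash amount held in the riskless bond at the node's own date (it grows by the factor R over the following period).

The replicating-portfolio and risk-neutral prices coincide; use p* = (1.14−0.7)/(1.46−0.7) = 0.5789 for the latter.
Payoffs at expiry: V(1,0)=31.7200, V(1,1)=0.0000
Node (0,0) S=140.0000: V=(p*·0.0000+(1−p*)·31.7200)/1.14=11.7156; Δ=(0.0000−31.7200)/(204.4000−98.0000)=-0.2981; B=V−Δ·S=53.4524
Verification: the root portfolio costs Δ(0,0)·S0 + B(0,0) = 11.7156, matching V0.

(0,0): Delta=-0.2981 Bond=53.4524
V0=11.7156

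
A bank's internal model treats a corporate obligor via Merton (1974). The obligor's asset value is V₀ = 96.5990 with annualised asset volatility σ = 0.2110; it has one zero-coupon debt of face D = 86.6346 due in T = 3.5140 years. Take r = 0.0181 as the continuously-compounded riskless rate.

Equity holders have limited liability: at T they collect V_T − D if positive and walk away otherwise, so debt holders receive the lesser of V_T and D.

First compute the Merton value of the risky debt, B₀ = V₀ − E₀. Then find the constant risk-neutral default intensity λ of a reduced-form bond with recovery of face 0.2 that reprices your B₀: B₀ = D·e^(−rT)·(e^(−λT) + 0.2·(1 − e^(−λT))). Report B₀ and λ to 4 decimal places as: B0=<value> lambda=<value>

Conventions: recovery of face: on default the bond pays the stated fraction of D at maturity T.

B0=73.7188 lambda=0.0353

With assets at 96.5990 and a single debt payment of 86.6346 at 3.5140 years:
d₁ = [ln(V₀/D) + (r + σ²/2)T] / (σ√T)
   = [ln(96.5990/86.6346) + (0.0181 + 0.5·0.2110²)·3.5140] / (0.2110·√3.5140)
   = [0.108869 + 0.141827] / 0.395534 = 0.633817
d₂ = d₁ − σ√T = 0.633817 − 0.395534 = 0.238283
N(d₁) = 0.736900,  N(d₂) = 0.594169,  e^(−rT) = 0.938377
E₀ = V₀·N(d₁) − D·e^(−rT)·N(d₂)
   = 96.5990·0.736900 − 86.6346·0.938377·0.594169 = 22.880243
B₀ = V₀ − E₀ = 96.5990 − 22.880243 = 73.718757
e^(−λT) = (B₀·e^(rT)/D − 0.2)/(1 − 0.2) = (73.7188·1.065670/86.6346 − 0.2)/0.8 = 0.88349472
λ = −ln(0.88349472)/3.5140 = 0.035250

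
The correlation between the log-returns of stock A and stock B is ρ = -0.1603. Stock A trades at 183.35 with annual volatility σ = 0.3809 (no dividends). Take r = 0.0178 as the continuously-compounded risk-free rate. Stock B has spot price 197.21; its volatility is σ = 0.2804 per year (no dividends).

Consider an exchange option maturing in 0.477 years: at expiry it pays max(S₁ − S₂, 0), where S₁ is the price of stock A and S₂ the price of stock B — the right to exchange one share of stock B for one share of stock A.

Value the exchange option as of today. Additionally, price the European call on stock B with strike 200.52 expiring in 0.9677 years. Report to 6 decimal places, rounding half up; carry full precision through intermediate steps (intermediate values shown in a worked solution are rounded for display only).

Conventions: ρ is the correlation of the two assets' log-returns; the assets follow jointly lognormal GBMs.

σ_eff = √(σ₁² + σ₂² − 2ρσ₁σ₂) = √(0.3809² + 0.2804² − 2·-0.1603·0.3809·0.2804) = 0.507888
d₁ = (ln(S₁/S₂) + (q₂ − q₁ + σ_eff²/2)T) / (σ_eff√T) = (ln(183.35/197.21) + (0.0 − 0.0 + 0.128975)·0.477) / 0.350774 = -0.032360
d₂ = d₁ − σ_eff√T = -0.032360 − 0.350774 = -0.383134
N(d₁) = 0.487092,  N(d₂) = 0.350810
V = S₁·e^{−q₁T}·N(d₁) − S₂·e^{−q₂T}·N(d₂) = 89.308400 − 69.183278 = 20.125122
[vanilla: stock B call K=200.52]
σ√T = 0.2804·√0.9677 = 0.275834
d₁ = (ln(S/K) + (r+σ²/2)T) / (σ√T) = (ln(197.21/200.52) + (0.0178+0.2804²/2)·0.9677) / 0.275834 = (-0.016645 + 0.055267) / 0.275834 = 0.140021
d₂ = d₁ − σ√T = 0.140021 − 0.275834 = -0.135814
e^{−rT} = 0.982922
N(d₁) = 0.555678,  N(d₂) = 0.445984
price = S·N(d₁) − K·e^{−rT}·N(d₂) = 109.585293 − 87.901544 = 21.683749

exchange price = 20.125122
price(stock B call K=200.52) = 21.683749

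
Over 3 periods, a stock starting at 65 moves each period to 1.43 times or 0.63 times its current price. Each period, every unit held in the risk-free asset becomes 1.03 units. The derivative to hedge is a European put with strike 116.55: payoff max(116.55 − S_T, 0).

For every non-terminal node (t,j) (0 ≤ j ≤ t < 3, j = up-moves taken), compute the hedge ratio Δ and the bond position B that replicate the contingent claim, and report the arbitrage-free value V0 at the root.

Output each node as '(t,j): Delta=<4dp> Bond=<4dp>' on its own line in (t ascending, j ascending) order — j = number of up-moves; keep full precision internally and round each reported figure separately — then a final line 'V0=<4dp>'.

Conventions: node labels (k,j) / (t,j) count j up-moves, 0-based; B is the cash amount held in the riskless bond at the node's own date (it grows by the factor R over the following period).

(0,0): Delta=-0.6668 Bond=93.4131
(1,0): Delta=-1.0000 Bond=109.8596
(1,1): Delta=-0.5200 Bond=82.5715
(2,0): Delta=-1.0000 Bond=113.1553
(2,1): Delta=-1.0000 Bond=113.1553
(2,2): Delta=-0.3086 Bond=56.9420
V0=50.0703

Risk-neutral probability p* = (R−d)/(u−d) = (1.03−0.63)/(1.43−0.63) = 0.5000.
Payoffs at expiry: V(3,0)=100.2969, V(3,1)=79.6581, V(3,2)=32.8113, V(3,3)=0.0000
Node (2,0) S=25.7985: V=(p*·79.6581+(1−p*)·100.2969)/1.03=87.3568; Δ=(79.6581−100.2969)/(36.8919−16.2531)=-1.0000; B=V−Δ·S=113.1553
Node (2,1) S=58.5585: V=(p*·32.8113+(1−p*)·79.6581)/1.03=54.5968; Δ=(32.8113−79.6581)/(83.7387−36.8919)=-1.0000; B=V−Δ·S=113.1553
Node (2,2) S=132.9185: V=(p*·0.0000+(1−p*)·32.8113)/1.03=15.9278; Δ=(0.0000−32.8113)/(190.0735−83.7387)=-0.3086; B=V−Δ·S=56.9420
Node (1,0) S=40.9500: V=(p*·54.5968+(1−p*)·87.3568)/1.03=68.9096; Δ=(54.5968−87.3568)/(58.5585−25.7985)=-1.0000; B=V−Δ·S=109.8596
Node (1,1) S=92.9500: V=(p*·15.9278+(1−p*)·54.5968)/1.03=34.2353; Δ=(15.9278−54.5968)/(132.9185−58.5585)=-0.5200; B=V−Δ·S=82.5715
Node (0,0) S=65.0000: V=(p*·34.2353+(1−p*)·68.9096)/1.03=50.0703; Δ=(34.2353−68.9096)/(92.9500−40.9500)=-0.6668; B=V−Δ·S=93.4131
Check: Δ(0,0)·S0 + B(0,0) = 50.0703 = V0.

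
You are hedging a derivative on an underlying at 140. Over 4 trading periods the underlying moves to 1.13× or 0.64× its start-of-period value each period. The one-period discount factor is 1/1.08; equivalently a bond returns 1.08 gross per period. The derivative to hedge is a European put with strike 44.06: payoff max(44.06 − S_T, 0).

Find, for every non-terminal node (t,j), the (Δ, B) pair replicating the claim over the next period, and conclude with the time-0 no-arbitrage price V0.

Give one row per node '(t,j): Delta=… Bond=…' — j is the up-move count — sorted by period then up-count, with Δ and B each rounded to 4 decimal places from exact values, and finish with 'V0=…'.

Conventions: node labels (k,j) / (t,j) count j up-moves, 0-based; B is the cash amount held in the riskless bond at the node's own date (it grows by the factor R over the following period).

Under the risk-neutral measure, an up-move has probability p* = (R−d)/(u−d) = 0.8980 and values discount at R = 1.08.
Terminal payoffs: V(4,0)=20.5719, V(4,1)=2.5888, V(4,2)=0.0000, V(4,3)=0.0000, V(4,4)=0.0000
  t=3,j=0: stock 36.7002 → up 41.4712 (V=2.5888), down 23.4881 (V=20.5719). Price 4.0961; hedge Δ=-1.0000, bond B=40.7963.
  t=3,j=1: stock 64.7987 → up 73.2226 (V=0.0000), down 41.4712 (V=2.5888). Price 0.2446; hedge Δ=-0.0815, bond B=5.5279.
  t=3,j=2: stock 114.4102 → up 129.2836 (V=0.0000), down 73.2226 (V=0.0000). Price 0.0000; hedge Δ=0.0000, bond B=0.0000.
  t=3,j=3: stock 202.0056 → up 228.2663 (V=0.0000), down 129.2836 (V=0.0000). Price 0.0000; hedge Δ=0.0000, bond B=0.0000.
  t=2,j=0: stock 57.3440 → up 64.7987 (V=0.2446), down 36.7002 (V=4.0961). Price 0.5904; hedge Δ=-0.1371, bond B=8.4507.
  t=2,j=1: stock 101.2480 → up 114.4102 (V=0.0000), down 64.7987 (V=0.2446). Price 0.0231; hedge Δ=-0.0049, bond B=0.5223.
  t=2,j=2: stock 178.7660 → up 202.0056 (V=0.0000), down 114.4102 (V=0.0000). Price 0.0000; hedge Δ=0.0000, bond B=0.0000.
  t=1,j=0: stock 89.6000 → up 101.2480 (V=0.0231), down 57.3440 (V=0.5904). Price 0.0750; hedge Δ=-0.0129, bond B=1.2327.
  t=1,j=1: stock 158.2000 → up 178.7660 (V=0.0000), down 101.2480 (V=0.0231). Price 0.0022; hedge Δ=-0.0003, bond B=0.0493.
  t=0,j=0: stock 140.0000 → up 158.2000 (V=0.0022), down 89.6000 (V=0.0750). Price 0.0089; hedge Δ=-0.0011, bond B=0.1575.
Check: Δ(0,0)·S0 + B(0,0) = 0.0089 = V0.

(0,0): Delta=-0.0011 Bond=0.1575
(1,0): Delta=-0.0129 Bond=1.2327
(1,1): Delta=-0.0003 Bond=0.0493
(2,0): Delta=-0.1371 Bond=8.4507
(2,1): Delta=-0.0049 Bond=0.5223
(2,2): Delta=0.0000 Bond=0.0000
(3,0): Delta=-1.0000 Bond=40.7963
(3,1): Delta=-0.0815 Bond=5.5279
(3,2): Delta=0.0000 Bond=0.0000
(3,3): Delta=0.0000 Bond=0.0000
V0=0.0089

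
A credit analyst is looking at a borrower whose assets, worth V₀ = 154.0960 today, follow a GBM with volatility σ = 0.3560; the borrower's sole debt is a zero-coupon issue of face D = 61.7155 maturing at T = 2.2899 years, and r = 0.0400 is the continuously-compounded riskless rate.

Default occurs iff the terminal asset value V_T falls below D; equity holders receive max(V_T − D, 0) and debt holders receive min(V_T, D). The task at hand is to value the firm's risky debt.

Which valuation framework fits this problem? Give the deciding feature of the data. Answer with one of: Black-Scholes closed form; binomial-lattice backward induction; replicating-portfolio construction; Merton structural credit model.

Key observation: with the firm-asset dynamics (V₀ = 154.0960) and a single zero-coupon liability of face 61.7155 given, debt value, spread, and default probability all derive from the option view of the balance sheet.

framework: Merton structural credit model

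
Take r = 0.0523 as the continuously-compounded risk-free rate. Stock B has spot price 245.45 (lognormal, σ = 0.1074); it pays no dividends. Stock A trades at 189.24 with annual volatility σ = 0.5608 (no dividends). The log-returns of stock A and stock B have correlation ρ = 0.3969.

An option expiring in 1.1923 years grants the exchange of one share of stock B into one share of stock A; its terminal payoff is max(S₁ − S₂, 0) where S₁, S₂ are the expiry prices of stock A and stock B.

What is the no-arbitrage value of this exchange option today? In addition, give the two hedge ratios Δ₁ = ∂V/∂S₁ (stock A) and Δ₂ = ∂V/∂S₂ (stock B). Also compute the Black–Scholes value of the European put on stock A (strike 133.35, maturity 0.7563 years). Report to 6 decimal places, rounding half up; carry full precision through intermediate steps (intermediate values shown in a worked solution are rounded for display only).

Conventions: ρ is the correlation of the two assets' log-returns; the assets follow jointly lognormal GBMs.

σ_eff = √(σ₁² + σ₂² − 2ρσ₁σ₂) = √(0.5608² + 0.1074² − 2·0.3969·0.5608·0.1074) = 0.527466
d₁ = (ln(S₁/S₂) + (q₂ − q₁ + σ_eff²/2)T) / (σ_eff√T) = (ln(189.24/245.45) + (0.0 − 0.0 + 0.139110)·1.1923) / 0.575954 = -0.163582
d₂ = d₁ − σ_eff√T = -0.163582 − 0.575954 = -0.739536
N(d₁) = 0.435030,  N(d₂) = 0.229791
V = S₁·e^{−q₁T}·N(d₁) − S₂·e^{−q₂T}·N(d₂) = 82.325078 − 56.402146 = 25.922931
Δ₁ = e^{−q₁T}·N(d₁) = 0.435030;  Δ₂ = −e^{−q₂T}·N(d₂) = -0.229791
[vanilla: stock A put K=133.35]
σ√T = 0.5608·√0.7563 = 0.487703
d₁ = (ln(S/K) + (r+σ²/2)T) / (σ√T) = (ln(189.24/133.35) + (0.0523+0.5608²/2)·0.7563) / 0.487703 = (0.350039 + 0.158481) / 0.487703 = 1.042685
d₂ = d₁ − σ√T = 1.042685 − 0.487703 = 0.554982
e^{−rT} = 0.961218
N(−d₁) = 0.148547,  N(−d₂) = 0.289453
price = K·e^{−rT}·N(−d₂) − S·N(−d₁) = 37.101653 − 28.111051 = 8.990602

exchange price = 25.922931
Δ1 = 0.435030
Δ2 = -0.229791
price(stock A put K=133.35) = 8.990602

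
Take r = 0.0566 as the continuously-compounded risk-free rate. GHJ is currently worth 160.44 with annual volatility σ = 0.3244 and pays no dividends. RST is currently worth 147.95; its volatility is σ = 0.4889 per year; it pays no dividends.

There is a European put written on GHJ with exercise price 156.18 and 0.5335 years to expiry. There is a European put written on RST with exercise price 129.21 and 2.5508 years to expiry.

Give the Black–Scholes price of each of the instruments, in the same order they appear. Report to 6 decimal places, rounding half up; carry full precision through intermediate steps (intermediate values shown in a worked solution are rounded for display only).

price(GHJ put K=156.18) = 10.680960
price(RST put K=129.21) = 23.765677

[GHJ put K=156.18]
σ√T = 0.3244·√0.5335 = 0.236945
d₁ = (ln(S/K) + (r+σ²/2)T) / (σ√T) = (ln(160.44/156.18) + (0.0566+0.3244²/2)·0.5335) / 0.236945 = (0.026911 + 0.058268) / 0.236945 = 0.359486
d₂ = d₁ − σ√T = 0.359486 − 0.236945 = 0.122541
e^{−rT} = 0.970255
N(−d₁) = 0.359616,  N(−d₂) = 0.451235
price = K·e^{−rT}·N(−d₂) − S·N(−d₁) = 68.377721 − 57.696761 = 10.680960
[RST put K=129.21]
σ√T = 0.4889·√2.5508 = 0.780833
d₁ = (ln(S/K) + (r+σ²/2)T) / (σ√T) = (ln(147.95/129.21) + (0.0566+0.4889²/2)·2.5508) / 0.780833 = (0.135435 + 0.449225) / 0.780833 = 0.748765
d₂ = d₁ − σ√T = 0.748765 − 0.780833 = -0.032068
e^{−rT} = 0.865563
N(−d₁) = 0.226999,  N(−d₂) = 0.512791
price = K·e^{−rT}·N(−d₂) − S·N(−d₁) = 57.350223 − 33.584546 = 23.765677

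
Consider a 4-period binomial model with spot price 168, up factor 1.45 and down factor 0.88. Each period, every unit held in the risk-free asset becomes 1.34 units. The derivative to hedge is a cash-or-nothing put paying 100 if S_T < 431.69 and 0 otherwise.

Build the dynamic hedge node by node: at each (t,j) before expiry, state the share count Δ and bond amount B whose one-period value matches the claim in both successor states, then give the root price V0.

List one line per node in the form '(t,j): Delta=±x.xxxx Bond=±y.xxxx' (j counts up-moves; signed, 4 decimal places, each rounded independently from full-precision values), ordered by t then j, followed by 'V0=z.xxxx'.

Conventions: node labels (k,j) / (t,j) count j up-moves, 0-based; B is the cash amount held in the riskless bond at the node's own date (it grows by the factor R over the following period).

(0,0): Delta=-0.1636 Bond=32.7689
(1,0): Delta=-0.4304 Bond=83.3497
(1,1): Delta=-0.1249 Bond=34.4792
(2,0): Delta=0.0000 Bond=55.6917
(2,1): Delta=-0.4929 Bond=125.0792
(2,2): Delta=-0.0715 Bond=27.3402
(3,0): Delta=0.0000 Bond=74.6269
(3,1): Delta=0.0000 Bond=74.6269
(3,2): Delta=-0.5644 Bond=189.8403
(3,3): Delta=0.0000 Bond=0.0000
V0=5.2763

Under the risk-neutral measure, an up-move has probability p* = (R−d)/(u−d) = 0.8070 and values discount at R = 1.34.
Payoffs at expiry: V(4,0)=100.0000, V(4,1)=100.0000, V(4,2)=100.0000, V(4,3)=0.0000, V(4,4)=0.0000
Node (3,0) S=114.4873: V=(p*·100.0000+(1−p*)·100.0000)/1.34=74.6269; Δ=(100.0000−100.0000)/(166.0066−100.7488)=0.0000; B=V−Δ·S=74.6269
Node (3,1) S=188.6438: V=(p*·100.0000+(1−p*)·100.0000)/1.34=74.6269; Δ=(100.0000−100.0000)/(273.5336−166.0066)=0.0000; B=V−Δ·S=74.6269
Node (3,2) S=310.8336: V=(p*·0.0000+(1−p*)·100.0000)/1.34=14.4017; Δ=(0.0000−100.0000)/(450.7087−273.5336)=-0.5644; B=V−Δ·S=189.8403
Node (3,3) S=512.1690: V=(p*·0.0000+(1−p*)·0.0000)/1.34=0.0000; Δ=(0.0000−0.0000)/(742.6450−450.7087)=0.0000; B=V−Δ·S=0.0000
Node (2,0) S=130.0992: V=(p*·74.6269+(1−p*)·74.6269)/1.34=55.6917; Δ=(74.6269−74.6269)/(188.6438−114.4873)=0.0000; B=V−Δ·S=55.6917
Node (2,1) S=214.3680: V=(p*·14.4017+(1−p*)·74.6269)/1.34=19.4210; Δ=(14.4017−74.6269)/(310.8336−188.6438)=-0.4929; B=V−Δ·S=125.0792
Node (2,2) S=353.2200: V=(p*·0.0000+(1−p*)·14.4017)/1.34=2.0741; Δ=(0.0000−14.4017)/(512.1690−310.8336)=-0.0715; B=V−Δ·S=27.3402
Node (1,0) S=147.8400: V=(p*·19.4210+(1−p*)·55.6917)/1.34=19.7168; Δ=(19.4210−55.6917)/(214.3680−130.0992)=-0.4304; B=V−Δ·S=83.3497
Node (1,1) S=243.6000: V=(p*·2.0741+(1−p*)·19.4210)/1.34=4.0461; Δ=(2.0741−19.4210)/(353.2200−214.3680)=-0.1249; B=V−Δ·S=34.4792
Node (0,0) S=168.0000: V=(p*·4.0461+(1−p*)·19.7168)/1.34=5.2763; Δ=(4.0461−19.7168)/(243.6000−147.8400)=-0.1636; B=V−Δ·S=32.7689
Sanity check at the root: Δ(0,0)·S0 + B(0,0) reproduces V0 = 5.2763.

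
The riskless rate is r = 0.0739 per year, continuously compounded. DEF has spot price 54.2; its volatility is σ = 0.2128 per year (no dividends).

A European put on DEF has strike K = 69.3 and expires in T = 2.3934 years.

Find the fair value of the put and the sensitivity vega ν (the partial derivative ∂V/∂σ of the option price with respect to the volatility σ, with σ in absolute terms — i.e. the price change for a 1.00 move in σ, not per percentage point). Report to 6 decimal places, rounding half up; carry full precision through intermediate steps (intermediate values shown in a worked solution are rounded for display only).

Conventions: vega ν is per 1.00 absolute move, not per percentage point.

price = 9.430557
ν = 33.418274

σ√T = 0.2128·√2.3934 = 0.329215
d₁ = (ln(S/K) + (r+σ²/2)T) / (σ√T) = (ln(54.2/69.3) + (0.0739+0.2128²/2)·2.3934) / 0.329215 = (-0.245764 + 0.231063) / 0.329215 = -0.044653
d₂ = d₁ − σ√T = -0.044653 − 0.329215 = -0.373868
e^{−rT} = 0.837887
N(−d₁) = 0.517808,  N(−d₂) = 0.645749
Put price V = K·e^{−rT}·N(−d₂) − S·N(−d₁) = 37.495763 − 28.065206 = 9.430557
φ(d₁) = (1/√(2π))·e^{−d₁²/2} = 0.398545
ν = S·φ(d₁)·√T = 33.418274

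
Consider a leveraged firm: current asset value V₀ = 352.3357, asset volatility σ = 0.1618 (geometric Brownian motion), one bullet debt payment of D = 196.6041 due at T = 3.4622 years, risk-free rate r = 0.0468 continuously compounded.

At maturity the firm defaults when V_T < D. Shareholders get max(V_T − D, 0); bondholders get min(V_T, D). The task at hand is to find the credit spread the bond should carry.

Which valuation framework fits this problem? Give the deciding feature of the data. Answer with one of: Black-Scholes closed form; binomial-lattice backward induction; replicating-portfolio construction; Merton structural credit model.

framework: Merton structural credit model

Key observation: with the firm-asset dynamics (V₀ = 352.3357) and a single zero-coupon liability of face 196.6041 given, debt value, spread, and default probability all derive from the option view of the balance sheet.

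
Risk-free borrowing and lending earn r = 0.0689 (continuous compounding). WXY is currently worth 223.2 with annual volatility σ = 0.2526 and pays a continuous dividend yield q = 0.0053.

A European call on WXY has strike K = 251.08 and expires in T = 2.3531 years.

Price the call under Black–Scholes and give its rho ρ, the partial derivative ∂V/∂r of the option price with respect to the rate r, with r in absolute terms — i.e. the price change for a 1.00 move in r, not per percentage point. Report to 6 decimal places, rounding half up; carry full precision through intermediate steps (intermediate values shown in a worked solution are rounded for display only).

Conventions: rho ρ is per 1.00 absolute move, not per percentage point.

price = 36.909000
ρ = 228.938257

σ√T = 0.2526·√2.3531 = 0.387484
d₁ = (ln(S/K) + (r−q+σ²/2)T) / (σ√T) = (ln(223.2/251.08) + (0.0689−0.0053+0.2526²/2)·2.3531) / 0.387484 = (-0.117703 + 0.224729) / 0.387484 = 0.276207
d₂ = d₁ − σ√T = 0.276207 − 0.387484 = -0.111277
e^{−rT} = 0.850332
e^{−qT} = 0.987606
N(d₁) = 0.608805,  N(d₂) = 0.455698
Call price V = S·e^{−qT}·N(d₁) − K·e^{−rT}·N(d₂) = 134.201192 − 97.292192 = 36.909000
ρ = K·T·e^{−rT}·N(d₂) = 228.938257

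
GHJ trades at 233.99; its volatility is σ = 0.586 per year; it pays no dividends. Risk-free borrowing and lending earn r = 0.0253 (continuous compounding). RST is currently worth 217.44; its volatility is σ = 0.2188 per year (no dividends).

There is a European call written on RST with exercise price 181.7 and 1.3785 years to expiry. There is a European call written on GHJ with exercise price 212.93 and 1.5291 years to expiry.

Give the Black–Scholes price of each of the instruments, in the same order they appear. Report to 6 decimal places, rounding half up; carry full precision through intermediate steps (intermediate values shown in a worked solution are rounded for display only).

[RST call K=181.7]
σ√T = 0.2188·√1.3785 = 0.256892
d₁ = (ln(S/K) + (r+σ²/2)T) / (σ√T) = (ln(217.44/181.7) + (0.0253+0.2188²/2)·1.3785) / 0.256892 = (0.179566 + 0.067873) / 0.256892 = 0.963201
d₂ = d₁ − σ√T = 0.963201 − 0.256892 = 0.706309
e^{−rT} = 0.965725
N(d₁) = 0.832277,  N(d₂) = 0.760002
price = S·N(d₁) − K·e^{−rT}·N(d₂) = 180.970258 − 133.359279 = 47.610980
[GHJ call K=212.93]
σ√T = 0.586·√1.5291 = 0.724629
d₁ = (ln(S/K) + (r+σ²/2)T) / (σ√T) = (ln(233.99/212.93) + (0.0253+0.586²/2)·1.5291) / 0.724629 = (0.094315 + 0.301230) / 0.724629 = 0.545858
d₂ = d₁ − σ√T = 0.545858 − 0.724629 = -0.178771
e^{−rT} = 0.962053
N(d₁) = 0.707418,  N(d₂) = 0.429059
price = S·N(d₁) − K·e^{−rT}·N(d₂) = 165.528807 − 87.892656 = 77.636150

price(RST call K=181.7) = 47.610980
price(GHJ call K=212.93) = 77.636150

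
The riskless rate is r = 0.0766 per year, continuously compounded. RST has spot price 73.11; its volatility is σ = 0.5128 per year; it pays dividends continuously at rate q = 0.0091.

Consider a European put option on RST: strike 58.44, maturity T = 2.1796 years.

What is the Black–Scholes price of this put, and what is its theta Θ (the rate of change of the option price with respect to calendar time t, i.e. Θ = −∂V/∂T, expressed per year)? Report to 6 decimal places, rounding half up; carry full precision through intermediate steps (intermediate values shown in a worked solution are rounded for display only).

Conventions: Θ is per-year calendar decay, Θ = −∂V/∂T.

σ√T = 0.5128·√2.1796 = 0.757071
d₁ = (ln(S/K) + (r−q+σ²/2)T) / (σ√T) = (ln(73.11/58.44) + (0.0766−0.0091+0.5128²/2)·2.1796) / 0.757071 = (0.223965 + 0.433701) / 0.757071 = 0.868698
d₂ = d₁ − σ√T = 0.868698 − 0.757071 = 0.111627
e^{−rT} = 0.846236
e^{−qT} = 0.980361
N(−d₁) = 0.192506,  N(−d₂) = 0.455560
Put price V = K·e^{−rT}·N(−d₂) − S·e^{−qT}·N(−d₁) = 22.529249 − 13.797730 = 8.731518
φ(d₁) = (1/√(2π))·e^{−d₁²/2} = 0.273554
Θ = −S·e^{−qT}·φ(d₁)·σ/(2√T) − q·S·e^{−qT}·N(−d₁) + r·K·e^{−rT}·N(−d₂) = −3.405144 − 0.125559 + 1.725740 = -1.804963

price = 8.731518
Θ = -1.804963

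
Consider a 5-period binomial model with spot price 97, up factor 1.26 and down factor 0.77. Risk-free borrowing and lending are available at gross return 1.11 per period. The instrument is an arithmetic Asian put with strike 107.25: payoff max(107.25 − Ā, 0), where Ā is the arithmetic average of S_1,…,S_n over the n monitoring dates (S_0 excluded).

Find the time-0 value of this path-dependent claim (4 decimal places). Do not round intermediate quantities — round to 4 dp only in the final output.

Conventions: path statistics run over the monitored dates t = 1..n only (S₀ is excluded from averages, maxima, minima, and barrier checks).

price = 4.0540

Set p* = 0.6939 (from d < R < u); the path-dependent value is the discounted p*-expectation over all price paths.
Enumerate all 2^5 = 32 price paths (U = up ×1.26, D = down ×0.77); each path with k up-moves has probability p*^k·(1−p*)^(5−k).
DDDDD: Ā=47.3679, payoff=59.8821, prob=0.002688
UDDDD: Ā=77.5110, payoff=29.7390, prob=0.006093
DUDDD: Ā=68.0050, payoff=39.2450, prob=0.006093
UUDDD: Ā=111.2810, payoff=0.0000, prob=0.013812
DDUDD: Ā=60.6854, payoff=46.5646, prob=0.006093
UDUDD: Ā=99.3034, payoff=7.9466, prob=0.013812
DUUDD: Ā=89.7974, payoff=17.4526, prob=0.013812
UUUDD: Ā=146.9412, payoff=0.0000, prob=0.031307
DDDUD: Ā=55.0493, payoff=52.2007, prob=0.006093
UDDUD: Ā=90.0807, payoff=17.1693, prob=0.013812
DUDUD: Ā=80.5747, payoff=26.6753, prob=0.013812
UUDUD: Ā=131.8495, payoff=0.0000, prob=0.031307
DDUUD: Ā=73.2551, payoff=33.9949, prob=0.013812
UDUUD: Ā=119.8719, payoff=0.0000, prob=0.031307
DUUUD: Ā=110.3659, payoff=0.0000, prob=0.031307
UUUUD: Ā=180.5988, payoff=0.0000, prob=0.070962
DDDDU: Ā=50.7095, payoff=56.5405, prob=0.006093
UDDDU: Ā=82.9792, payoff=24.2708, prob=0.013812
DUDDU: Ā=73.4732, payoff=33.7768, prob=0.013812
UUDDU: Ā=120.2288, payoff=0.0000, prob=0.031307
DDUDU: Ā=66.1536, payoff=41.0964, prob=0.013812
UDUDU: Ā=108.2513, payoff=0.0000, prob=0.031307
DUUDU: Ā=98.7453, payoff=8.5047, prob=0.031307
UUUDU: Ā=161.5832, payoff=0.0000, prob=0.070962
DDDUU: Ā=60.5175, payoff=46.7325, prob=0.013812
UDDUU: Ā=99.0286, payoff=8.2214, prob=0.031307
DUDUU: Ā=89.5226, payoff=17.7274, prob=0.031307
UUDUU: Ā=146.4915, payoff=0.0000, prob=0.070962
DDUUU: Ā=82.2029, payoff=25.0471, prob=0.031307
UDUUU: Ā=134.5139, payoff=0.0000, prob=0.070962
DUUUU: Ā=125.0079, payoff=0.0000, prob=0.070962
UUUUU: Ā=204.5584, payoff=0.0000, prob=0.160847
Price = Σ prob·payoff / R^5 = 6.831195 / 1.685058 = 4.0540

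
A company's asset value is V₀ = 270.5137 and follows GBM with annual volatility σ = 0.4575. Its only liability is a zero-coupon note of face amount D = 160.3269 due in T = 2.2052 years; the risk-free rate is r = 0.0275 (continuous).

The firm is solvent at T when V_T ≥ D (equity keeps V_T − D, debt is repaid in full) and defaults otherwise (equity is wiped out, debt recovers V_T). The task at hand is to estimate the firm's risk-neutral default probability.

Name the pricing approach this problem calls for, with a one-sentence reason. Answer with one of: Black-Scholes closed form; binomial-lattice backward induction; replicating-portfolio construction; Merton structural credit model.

Key observation: the question is about default risk generated by asset-value dynamics against a debt face of 160.3269 — the structural framework prices exactly that.

framework: Merton structural credit model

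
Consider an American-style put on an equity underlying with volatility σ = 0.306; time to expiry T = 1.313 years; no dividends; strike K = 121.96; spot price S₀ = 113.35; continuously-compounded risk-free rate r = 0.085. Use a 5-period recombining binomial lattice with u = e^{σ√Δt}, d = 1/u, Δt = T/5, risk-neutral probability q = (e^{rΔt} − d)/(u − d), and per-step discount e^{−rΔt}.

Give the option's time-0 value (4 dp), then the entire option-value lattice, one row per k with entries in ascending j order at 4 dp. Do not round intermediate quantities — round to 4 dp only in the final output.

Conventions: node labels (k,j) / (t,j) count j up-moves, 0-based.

price = 15.5780
tree:
15.5780
25.2711 7.7302
39.1239 14.1832 2.3939
51.1461 25.0607 5.2368 0.0000
61.4234 39.1239 11.4559 0.0000 0.0000
70.2092 51.1461 25.0607 0.0000 0.0000 0.0000

Δt=0.26260  u=1.16977  d=0.85487  q=0.53256  discount=0.97793
step 5 (expiry): payoffs max(K−S,0) = 70.2092 51.1461 25.0607 0.0000 0.0000 0.0000
k=4: (k=4,j=0): S=60.5366, K−S=61.4234, hold=58.7313 ⇒ V=61.4234 exercise | (k=4,j=1): S=82.8361, K−S=39.1239, hold=36.4318 ⇒ V=39.1239 exercise | (k=4,j=2): S=113.3500, K−S=8.6100, hold=11.4559 ⇒ V=11.4559 continue | (k=4,j=3): S=155.1041, K−S=0.0000, hold=0.0000 ⇒ V=0.0000 continue | (k=4,j=4): S=212.2390, K−S=0.0000, hold=0.0000 ⇒ V=0.0000 continue
k=3: (k=3,j=0): S=70.8139, K−S=51.1461, hold=48.4540 ⇒ V=51.1461 exercise | (k=3,j=1): S=96.8993, K−S=25.0607, hold=23.8507 ⇒ V=25.0607 exercise | (k=3,j=2): S=132.5936, K−S=0.0000, hold=5.2368 ⇒ V=5.2368 continue | (k=3,j=3): S=181.4364, K−S=0.0000, hold=0.0000 ⇒ V=0.0000 continue
k=2: (k=2,j=0): S=82.8361, K−S=39.1239, hold=36.4318 ⇒ V=39.1239 exercise | (k=2,j=1): S=113.3500, K−S=8.6100, hold=14.1832 ⇒ V=14.1832 continue | (k=2,j=2): S=155.1041, K−S=0.0000, hold=2.3939 ⇒ V=2.3939 continue
k=1: (k=1,j=0): S=96.8993, K−S=25.0607, hold=25.2711 ⇒ V=25.2711 continue | (k=1,j=1): S=132.5936, K−S=0.0000, hold=7.7302 ⇒ V=7.7302 continue
k=0: (k=0,j=0): S=113.3500, K−S=8.6100, hold=15.5780 ⇒ V=15.5780 continue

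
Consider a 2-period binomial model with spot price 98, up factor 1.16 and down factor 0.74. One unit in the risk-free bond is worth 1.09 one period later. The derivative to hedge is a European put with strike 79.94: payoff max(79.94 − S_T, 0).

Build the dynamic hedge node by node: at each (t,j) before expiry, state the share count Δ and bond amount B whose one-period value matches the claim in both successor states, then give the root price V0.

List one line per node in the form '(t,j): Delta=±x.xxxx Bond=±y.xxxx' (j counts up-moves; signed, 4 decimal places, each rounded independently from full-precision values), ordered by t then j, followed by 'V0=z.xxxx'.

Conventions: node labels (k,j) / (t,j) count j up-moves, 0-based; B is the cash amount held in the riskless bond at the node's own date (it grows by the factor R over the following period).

The replicating-portfolio and risk-neutral prices coincide; use p* = (1.09−0.74)/(1.16−0.74) = 0.8333 for the latter.
At maturity the claim pays: V(2,0)=26.2752, V(2,1)=0.0000, V(2,2)=0.0000
(1,0): S=72.5200. Δ = (V_up−V_dn)/(S_up−S_dn) = (0.0000−26.2752)/(84.1232−53.6648) = -0.8627. V = [p*·0.0000 + (1−p*)·26.2752]/1.09 = 4.0176. B = V − Δ·S = 66.5776.
(1,1): S=113.6800. Δ = (V_up−V_dn)/(S_up−S_dn) = (0.0000−0.0000)/(131.8688−84.1232) = 0.0000. V = [p*·0.0000 + (1−p*)·0.0000]/1.09 = 0.0000. B = V − Δ·S = 0.0000.
(0,0): S=98.0000. Δ = (V_up−V_dn)/(S_up−S_dn) = (0.0000−4.0176)/(113.6800−72.5200) = -0.0976. V = [p*·0.0000 + (1−p*)·4.0176]/1.09 = 0.6143. B = V − Δ·S = 10.1801.
Check: Δ(0,0)·S0 + B(0,0) = 0.6143 = V0.

(0,0): Delta=-0.0976 Bond=10.1801
(1,0): Delta=-0.8627 Bond=66.5776
(1,1): Delta=0.0000 Bond=0.0000
V0=0.6143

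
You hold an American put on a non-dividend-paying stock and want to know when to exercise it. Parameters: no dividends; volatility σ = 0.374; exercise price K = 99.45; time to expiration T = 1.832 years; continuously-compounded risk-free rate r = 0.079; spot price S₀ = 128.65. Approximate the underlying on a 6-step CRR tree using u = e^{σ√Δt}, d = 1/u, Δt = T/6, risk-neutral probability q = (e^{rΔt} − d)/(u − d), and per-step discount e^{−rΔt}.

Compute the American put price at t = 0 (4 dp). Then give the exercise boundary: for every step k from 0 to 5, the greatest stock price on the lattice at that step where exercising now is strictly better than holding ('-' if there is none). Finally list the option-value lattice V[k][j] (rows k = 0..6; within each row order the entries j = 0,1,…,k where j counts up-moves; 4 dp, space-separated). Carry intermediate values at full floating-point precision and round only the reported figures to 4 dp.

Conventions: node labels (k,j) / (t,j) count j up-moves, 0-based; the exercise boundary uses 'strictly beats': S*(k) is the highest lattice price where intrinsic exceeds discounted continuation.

price = 7.4695
boundary = - - - 69.2077 56.2863 69.2077
tree:
7.4695
12.2923 3.1427
19.6430 5.7412 0.7689
30.2423 10.2890 1.5983 0.0000
43.1637 17.9681 3.3223 0.0000 0.0000
53.6726 30.2423 6.9058 0.0000 0.0000 0.0000
62.2195 43.1637 14.3546 0.0000 0.0000 0.0000 0.0000

Δt=0.30533, u=1.22957, d=0.81330, q=0.50717, disc=e^(-rΔt)=0.97617
k=6 terminal: V=max(K-S,0) → 62.2195 43.1637 14.3546 0.0000 0.0000 0.0000 0.0000
k=5: j=0 S=45.7774 intr=53.6726 cont=51.3025 V=53.6726[EX]; j=1 S=69.2077 intr=30.2423 cont=27.8721 V=30.2423[EX]; j=2 S=104.6304 intr=0.0000 cont=6.9058 V=6.9058[hold]; j=3 S=158.1836 intr=0.0000 cont=0.0000 V=0.0000[hold]; j=4 S=239.1471 intr=0.0000 cont=0.0000 V=0.0000[hold]; j=5 S=361.5502 intr=0.0000 cont=0.0000 V=0.0000[hold]  S*(5)=69.2077
k=4: j=0 S=56.2863 intr=43.1637 cont=40.7935 V=43.1637[EX]; j=1 S=85.0954 intr=14.3546 cont=17.9681 V=17.9681[hold]; j=2 S=128.6500 intr=0.0000 cont=3.3223 V=3.3223[hold]; j=3 S=194.4972 intr=0.0000 cont=0.0000 V=0.0000[hold]; j=4 S=294.0471 intr=0.0000 cont=0.0000 V=0.0000[hold]  S*(4)=56.2863
k=3: j=0 S=69.2077 intr=30.2423 cont=29.6611 V=30.2423[EX]; j=1 S=104.6304 intr=0.0000 cont=10.2890 V=10.2890[hold]; j=2 S=158.1836 intr=0.0000 cont=1.5983 V=1.5983[hold]; j=3 S=239.1471 intr=0.0000 cont=0.0000 V=0.0000[hold]  S*(3)=69.2077
k=2: j=0 S=85.0954 intr=14.3546 cont=19.6430 V=19.6430[hold]; j=1 S=128.6500 intr=0.0000 cont=5.7412 V=5.7412[hold]; j=2 S=194.4972 intr=0.0000 cont=0.7689 V=0.7689[hold]  S*(2)=-
k=1: j=0 S=104.6304 intr=0.0000 cont=12.2923 V=12.2923[hold]; j=1 S=158.1836 intr=0.0000 cont=3.1427 V=3.1427[hold]  S*(1)=-
k=0: j=0 S=128.6500 intr=0.0000 cont=7.4695 V=7.4695[hold]  S*(0)=-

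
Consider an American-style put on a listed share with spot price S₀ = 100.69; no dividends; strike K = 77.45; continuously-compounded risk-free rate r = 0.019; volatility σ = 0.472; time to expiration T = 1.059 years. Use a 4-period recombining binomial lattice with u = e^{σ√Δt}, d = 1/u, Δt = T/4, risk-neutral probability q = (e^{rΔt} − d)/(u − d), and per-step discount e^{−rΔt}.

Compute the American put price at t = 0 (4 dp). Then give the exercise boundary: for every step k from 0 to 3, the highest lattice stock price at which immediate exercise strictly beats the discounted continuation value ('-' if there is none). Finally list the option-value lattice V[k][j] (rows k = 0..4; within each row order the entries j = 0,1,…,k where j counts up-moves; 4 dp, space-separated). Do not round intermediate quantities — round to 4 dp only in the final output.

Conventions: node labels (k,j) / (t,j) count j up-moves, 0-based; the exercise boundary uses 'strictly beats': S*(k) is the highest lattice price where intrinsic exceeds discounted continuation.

price = 8.1465
boundary = - - - 48.5920
tree:
8.1465
12.8041 2.5422
19.5939 4.6442 0.0000
28.8580 8.4845 0.0000 0.0000
39.3354 15.5003 0.0000 0.0000 0.0000

Δt=0.26475, u=1.27489, d=0.78438, q=0.44986, disc=e^(-rΔt)=0.99498
k=4 terminal: V=max(K-S,0) → 39.3354 15.5003 0.0000 0.0000 0.0000
k=3: j=0 S=48.5920 intr=28.8580 cont=28.4693 V=28.8580[EX]; j=1 S=78.9792 intr=0.0000 cont=8.4845 V=8.4845[hold]; j=2 S=128.3690 intr=0.0000 cont=0.0000 V=0.0000[hold]; j=3 S=208.6448 intr=0.0000 cont=0.0000 V=0.0000[hold]  S*(3)=48.5920
k=2: j=0 S=61.9497 intr=15.5003 cont=19.5939 V=19.5939[hold]; j=1 S=100.6900 intr=0.0000 cont=4.6442 V=4.6442[hold]; j=2 S=163.6567 intr=0.0000 cont=0.0000 V=0.0000[hold]  S*(2)=-
k=1: j=0 S=78.9792 intr=0.0000 cont=12.8041 V=12.8041[hold]; j=1 S=128.3690 intr=0.0000 cont=2.5422 V=2.5422[hold]  S*(1)=-
k=0: j=0 S=100.6900 intr=0.0000 cont=8.1465 V=8.1465[hold]  S*(0)=-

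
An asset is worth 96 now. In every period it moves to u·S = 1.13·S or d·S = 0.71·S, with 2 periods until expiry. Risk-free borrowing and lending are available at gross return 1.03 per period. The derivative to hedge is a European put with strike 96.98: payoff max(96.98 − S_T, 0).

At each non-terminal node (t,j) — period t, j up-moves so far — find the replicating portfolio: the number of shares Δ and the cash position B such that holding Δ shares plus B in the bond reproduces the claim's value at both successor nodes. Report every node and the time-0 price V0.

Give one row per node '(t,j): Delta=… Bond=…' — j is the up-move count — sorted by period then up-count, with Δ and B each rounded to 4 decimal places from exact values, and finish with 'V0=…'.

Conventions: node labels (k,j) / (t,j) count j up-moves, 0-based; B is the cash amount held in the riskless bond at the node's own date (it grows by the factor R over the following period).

(0,0): Delta=-0.5303 Bond=60.3304
(1,0): Delta=-1.0000 Bond=94.1553
(1,1): Delta=-0.4381 Bond=52.1357
V0=9.4220

The replicating-portfolio and risk-neutral prices coincide; use p* = (1.03−0.71)/(1.13−0.71) = 0.7619 for the latter.
Payoffs at expiry: V(2,0)=48.5864, V(2,1)=19.9592, V(2,2)=0.0000
(1,0): S=68.1600. Δ = (V_up−V_dn)/(S_up−S_dn) = (19.9592−48.5864)/(77.0208−48.3936) = -1.0000. V = [p*·19.9592 + (1−p*)·48.5864]/1.03 = 25.9953. B = V − Δ·S = 94.1553.
(1,1): S=108.4800. Δ = (V_up−V_dn)/(S_up−S_dn) = (0.0000−19.9592)/(122.5824−77.0208) = -0.4381. V = [p*·0.0000 + (1−p*)·19.9592]/1.03 = 4.6138. B = V − Δ·S = 52.1357.
(0,0): S=96.0000. Δ = (V_up−V_dn)/(S_up−S_dn) = (4.6138−25.9953)/(108.4800−68.1600) = -0.5303. V = [p*·4.6138 + (1−p*)·25.9953]/1.03 = 9.4220. B = V − Δ·S = 60.3304.
Sanity check at the root: Δ(0,0)·S0 + B(0,0) reproduces V0 = 9.4220.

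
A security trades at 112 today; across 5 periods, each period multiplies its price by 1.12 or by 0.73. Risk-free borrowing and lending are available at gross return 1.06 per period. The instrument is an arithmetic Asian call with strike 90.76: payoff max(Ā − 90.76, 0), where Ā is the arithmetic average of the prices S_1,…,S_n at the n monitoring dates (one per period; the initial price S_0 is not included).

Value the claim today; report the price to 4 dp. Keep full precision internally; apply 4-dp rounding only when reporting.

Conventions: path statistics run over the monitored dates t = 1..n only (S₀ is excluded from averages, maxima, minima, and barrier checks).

With p* = (R−d)/(u−d) = 0.8462, sum probability × payoff across the paths and divide by R^5.
Enumerate all 2^5 = 32 price paths (U = up ×1.12, D = down ×0.73); each path with k up-moves has probability p*^k·(1−p*)^(5−k).
DDDDD: Ā=48.0078, payoff=0.0000, prob=0.000086
UDDDD: Ā=73.6558, payoff=0.0000, prob=0.000474
DUDDD: Ā=64.9198, payoff=0.0000, prob=0.000474
UUDDD: Ā=99.6030, payoff=8.8430, prob=0.002607
DDUDD: Ā=58.5426, payoff=0.0000, prob=0.000474
UDUDD: Ā=89.8187, payoff=0.0000, prob=0.002607
DUUDD: Ā=81.0827, payoff=0.0000, prob=0.002607
UUUDD: Ā=124.4009, payoff=33.6409, prob=0.014339
DDDUD: Ā=53.8871, payoff=0.0000, prob=0.000474
UDDUD: Ā=82.6762, payoff=0.0000, prob=0.002607
DUDUD: Ā=73.9402, payoff=0.0000, prob=0.002607
UUDUD: Ā=113.4425, payoff=22.6825, prob=0.014339
DDUUD: Ā=67.5629, payoff=0.0000, prob=0.002607
UDUUD: Ā=103.6581, payoff=12.8981, prob=0.014339
DUUUD: Ā=94.9221, payoff=4.1621, prob=0.014339
UUUUD: Ā=145.6340, payoff=54.8740, prob=0.078865
DDDDU: Ā=50.4887, payoff=0.0000, prob=0.000474
UDDDU: Ā=77.4621, payoff=0.0000, prob=0.002607
DUDDU: Ā=68.7261, payoff=0.0000, prob=0.002607
UUDDU: Ā=105.4428, payoff=14.6828, prob=0.014339
DDUDU: Ā=62.3488, payoff=0.0000, prob=0.002607
UDUDU: Ā=95.6585, payoff=4.8985, prob=0.014339
DUUDU: Ā=86.9225, payoff=0.0000, prob=0.014339
UUUDU: Ā=133.3605, payoff=42.6005, prob=0.078865
DDDUU: Ā=57.6934, payoff=0.0000, prob=0.002607
UDDUU: Ā=88.5159, payoff=0.0000, prob=0.014339
DUDUU: Ā=79.7799, payoff=0.0000, prob=0.014339
UUDUU: Ā=122.4021, payoff=31.6421, prob=0.078865
DDUUU: Ā=73.4026, payoff=0.0000, prob=0.014339
UDUUU: Ā=112.6178, payoff=21.8578, prob=0.078865
DUUUU: Ā=103.8818, payoff=13.1218, prob=0.078865
UUUUU: Ā=159.3802, payoff=68.6202, prob=0.433757
Price = Σ prob·payoff / R^5 = 44.062033 / 1.338226 = 32.9257

price = 32.9257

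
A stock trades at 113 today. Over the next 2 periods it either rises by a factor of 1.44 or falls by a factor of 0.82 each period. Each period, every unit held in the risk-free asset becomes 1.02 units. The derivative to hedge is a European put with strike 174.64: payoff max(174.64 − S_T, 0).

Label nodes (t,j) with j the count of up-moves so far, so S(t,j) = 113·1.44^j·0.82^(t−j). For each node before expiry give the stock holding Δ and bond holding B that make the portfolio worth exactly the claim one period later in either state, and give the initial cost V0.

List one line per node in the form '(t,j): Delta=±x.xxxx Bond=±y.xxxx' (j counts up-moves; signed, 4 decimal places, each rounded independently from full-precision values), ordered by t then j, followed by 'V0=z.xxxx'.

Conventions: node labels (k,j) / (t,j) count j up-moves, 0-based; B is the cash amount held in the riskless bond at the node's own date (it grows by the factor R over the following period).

(0,0): Delta=-0.7306 Bond=143.3867
(1,0): Delta=-1.0000 Bond=171.2157
(1,1): Delta=-0.4085 Bond=93.8359
V0=60.8272

Under the risk-neutral measure, an up-move has probability p* = (R−d)/(u−d) = 0.3226 and values discount at R = 1.02.
Terminal payoffs: V(2,0)=98.6588, V(2,1)=41.2096, V(2,2)=0.0000
(1,0): S=92.6600. Δ = (V_up−V_dn)/(S_up−S_dn) = (41.2096−98.6588)/(133.4304−75.9812) = -1.0000. V = [p*·41.2096 + (1−p*)·98.6588]/1.02 = 78.5557. B = V − Δ·S = 171.2157.
(1,1): S=162.7200. Δ = (V_up−V_dn)/(S_up−S_dn) = (0.0000−41.2096)/(234.3168−133.4304) = -0.4085. V = [p*·0.0000 + (1−p*)·41.2096]/1.02 = 27.3688. B = V − Δ·S = 93.8359.
(0,0): S=113.0000. Δ = (V_up−V_dn)/(S_up−S_dn) = (27.3688−78.5557)/(162.7200−92.6600) = -0.7306. V = [p*·27.3688 + (1−p*)·78.5557]/1.02 = 60.8272. B = V − Δ·S = 143.3867.
Verification: the root portfolio costs Δ(0,0)·S0 + B(0,0) = 60.8272, matching V0.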